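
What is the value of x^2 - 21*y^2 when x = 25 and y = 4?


x^2 - d*y^2
= 25^2 - 21*4^2
= 625 - 336
= 289

289


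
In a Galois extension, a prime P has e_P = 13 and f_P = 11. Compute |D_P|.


|D_P| = e * f
= 13 * 11
= 143

143


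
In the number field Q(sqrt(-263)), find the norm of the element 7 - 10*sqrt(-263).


N(a + b*sqrt(d)) = a^2 - d*b^2
= (7)^2 - (-263)*(-10)^2
= 49 + 26300
= 26349

26349


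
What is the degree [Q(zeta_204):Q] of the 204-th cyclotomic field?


The degree equals Euler's totient phi(204).
204 = 2^2 * 3 * 17
phi(204) = 64

64


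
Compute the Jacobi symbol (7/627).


Compute (7/627) via quadratic reciprocity:
  reciprocity: (7/627) -> -(627/7)
  reduce: (4/7)
  pull out 2: (2/7) = +1  (since 7 mod 8 = 7)
  pull out 2: (2/7) = +1  (since 7 mod 8 = 7)
  (1/7) = 1
Product of signs = -1

-1


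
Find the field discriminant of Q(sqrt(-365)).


For K = Q(sqrt(d)) with d squarefree: disc(K) = d if d = 1 mod 4, and disc(K) = 4d if d = 2 or 3 mod 4.
Here d = -365, and d mod 4 = 3.
d = 3 mod 4, not 1 (O_K = Z[sqrt(d)]), so disc(K) = 4d = 4 * (-365) = -1460

-1460


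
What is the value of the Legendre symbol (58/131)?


p = 131 is prime, so compute (58/131) with the reciprocity algorithm (Jacobi-symbol steps: pull out 2s via (2/n), flip via reciprocity, reduce):
  pull out 2: (2/131) = -1  (since 131 mod 8 = 3)
  reciprocity: (29/131) -> +(131/29)
  reduce: (15/29)
  reciprocity: (15/29) -> +(29/15)
  reduce: (14/15)
  pull out 2: (2/15) = +1  (since 15 mod 8 = 7)
  reciprocity: (7/15) -> -(15/7)
  reduce: (1/7)
  (1/7) = 1
Product of signs = 1
(58/131) = 1

1


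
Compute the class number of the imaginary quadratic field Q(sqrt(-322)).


K = Q(sqrt(-322)). d mod 4 = 2, so D = disc(K) = 4d = -1288
h(K) equals the number of primitive reduced positive-definite forms (a, b, c) = a*x^2 + b*x*y + c*y^2 with b^2 - 4ac = D,
where reduced means |b| <= a <= c, with b >= 0 whenever |b| = a or a = c, and primitive means gcd(a, b, c) = 1.
Reduced forces 3a^2 <= |D| = 1288, so 1 <= a <= 20; b must have the parity of D, and c = (b^2 - D)/(4a) must be an integer >= a.
Enumerate a = 1..20, b in [-a, a]:
  a=1: (1, 0, 322)  [1]
  a=2: (2, 0, 161)  [1]
  a=3..6: none
  a=7: (7, 0, 46)  [1]
  a=8..12: none
  a=13: (13, -8, 26), (13, 8, 26)  [2]
  a=14: (14, 0, 23)  [1]
  a=15..16: none
  a=17: (17, -2, 19), (17, 2, 19)  [2]
  a=18..20: none
Total reduced forms: 1 + 1 + 1 + 2 + 1 + 2 = 8
h = 8

8


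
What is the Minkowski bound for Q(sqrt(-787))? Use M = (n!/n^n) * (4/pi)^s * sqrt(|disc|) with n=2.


d = -787, d mod 4 = 1, so disc(K) = d = -787; |disc(K)| = 787
Imaginary quadratic field, so n = 2, s = r2 = 1, r1 = 0
M = (n!/n^n) * (4/pi)^s * sqrt(|disc(K)|) = (2!/2^2) * (4/pi)^1 * sqrt(787)
= 0.5 * 1.273240 * 28.053520
= 17.8594

17.8594


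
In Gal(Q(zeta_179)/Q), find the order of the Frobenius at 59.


The Frobenius at p in Gal(Q(zeta_n)/Q) = (Z/nZ)* is the class of p, so its order is ord_179(59), the smallest k >= 1 with 59^k = 1 mod 179.
n = 179 = 179, phi(179) = 178; the order divides phi(n).
Divisors of 178: 1, 2, 89, 178
Repeated squaring mod 179: 59^1 = 59, 59^2 = 80, 59^4 = 135, 59^8 = 146, 59^16 = 15, 59^32 = 46, 59^64 = 147, 59^128 = 129
Test divisors in increasing order:
  k=1: 59^1 = 59 mod 179
  k=2: 59^2 = 80 mod 179
  k=89: 59^89 = 147 * 15 * 146 * 59 = 1 mod 179  <- first divisor giving 1
Order = 89

89


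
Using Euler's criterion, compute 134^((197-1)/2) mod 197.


p = 197 is prime and the exponent is (p-1)/2 = 98, so by Euler's criterion 134^98 = (134/197) = +1 or -1 mod 197.
Compute by square-and-multiply:
  98 = 64 + 32 + 2 (binary 1100010)
  Repeated squaring mod 197: 134^1 = 134, 134^2 = 29, 134^4 = 53, 134^8 = 51, 134^16 = 40, 134^32 = 24, 134^64 = 182
  134^98 = 134^64 * 134^32 * 134^2 = 182 * 24 * 29 mod 197
    182 * 24 = 4368 = 34 mod 197
    34 * 29 = 986 = 1 mod 197
  134^98 = 1 mod 197
Result 1: 134 is a quadratic residue mod 197.
134^98 mod 197 = 1

1


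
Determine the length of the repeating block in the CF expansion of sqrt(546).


Run the CF algorithm for sqrt(546).
a_0 = floor(sqrt(546)) = 23; set m_0=0, q_0=1.
Recurrence: m' = q*a - m,  q' = (d - m'^2)/q,  a' = floor((a_0 + m')/q').
  step 1: m=23, q=17, a=2
  step 2: m=11, q=25, a=1
  step 3: m=14, q=14, a=2
  step 4: m=14, q=25, a=1
  step 5: m=11, q=17, a=2
  step 6: m=23, q=1, a=46
a_6 = 2*a_0 = 46, so the period closes here.
sqrt(546) = [23; 2, 1, 2, 1, 2, 46]
Period length = 6

6


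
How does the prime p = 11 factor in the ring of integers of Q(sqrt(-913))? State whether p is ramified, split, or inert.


K = Q(sqrt(-913)). Since d mod 4 = 3, disc(K) = -3652.
Check p | disc: -3652 mod 11 = 0.
p divides disc, so p ramifies: (p) = P^2 with e=2, f=1, g=1.
Therefore p is ramified.

ramified


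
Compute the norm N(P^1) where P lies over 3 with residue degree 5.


N(P^a) = p^(a*f)
= 3^(1*5)
= 3^5
= 243

243


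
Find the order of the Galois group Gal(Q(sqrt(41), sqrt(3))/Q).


The 2 square roots of distinct primes are multiplicatively independent over Q,
so [K:Q] = 2^2 and Gal(K/Q) is isomorphic to (Z/2Z)^2.
|Gal| = 2^2 = 4

4


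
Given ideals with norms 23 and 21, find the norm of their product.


N(IJ) = N(I) * N(J)
= 23 * 21
= 483

483


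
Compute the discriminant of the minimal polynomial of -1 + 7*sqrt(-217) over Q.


The element -1 + 7*sqrt(-217) has minimal polynomial:
x^2 + 2*x + 10634
Discriminant = (2)^2 - 4*(10634)
= 4 - 42536
= -42532

-42532


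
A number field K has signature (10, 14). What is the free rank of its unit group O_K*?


By Dirichlet's unit theorem:
rank = r1 + r2 - 1
= 10 + 14 - 1
= 23

23


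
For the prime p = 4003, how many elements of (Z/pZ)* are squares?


For prime p, the number of non-zero quadratic residues is (p-1)/2.
= (4003-1)/2
= 2001

2001


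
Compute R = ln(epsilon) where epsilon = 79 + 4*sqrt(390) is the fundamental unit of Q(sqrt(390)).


epsilon = 79 + 4*sqrt(390)
= 157.9937
R = ln(157.9937)
= 5.0626

5.0626


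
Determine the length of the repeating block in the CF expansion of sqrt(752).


Run the CF algorithm for sqrt(752).
a_0 = floor(sqrt(752)) = 27; set m_0=0, q_0=1.
Recurrence: m' = q*a - m,  q' = (d - m'^2)/q,  a' = floor((a_0 + m')/q').
  step 1: m=27, q=23, a=2
  step 2: m=19, q=17, a=2
  step 3: m=15, q=31, a=1
  step 4: m=16, q=16, a=2
  step 5: m=16, q=31, a=1
  step 6: m=15, q=17, a=2
  step 7: m=19, q=23, a=2
  step 8: m=27, q=1, a=54
a_8 = 2*a_0 = 54, so the period closes here.
sqrt(752) = [27; 2, 2, 1, 2, 1, 2, 2, 54]
Period length = 8

8


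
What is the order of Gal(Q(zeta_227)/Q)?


|Gal(Q(zeta_227)/Q)| = phi(227)
= 226

226


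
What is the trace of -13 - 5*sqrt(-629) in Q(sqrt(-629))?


Tr(a + b*sqrt(d)) = (a + b*sqrt(d)) + (a - b*sqrt(d)) = 2a
= 2 * (-13)
= -26

-26


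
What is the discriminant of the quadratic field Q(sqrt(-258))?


For K = Q(sqrt(d)) with d squarefree: disc(K) = d if d = 1 mod 4, and disc(K) = 4d if d = 2 or 3 mod 4.
Here d = -258, and d mod 4 = 2.
d = 2 mod 4, not 1 (O_K = Z[sqrt(d)]), so disc(K) = 4d = 4 * (-258) = -1032

-1032


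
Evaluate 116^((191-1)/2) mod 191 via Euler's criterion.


p = 191 is prime and the exponent is (p-1)/2 = 95, so by Euler's criterion 116^95 = (116/191) = +1 or -1 mod 191.
Compute by square-and-multiply:
  95 = 64 + 16 + 8 + 4 + 2 + 1 (binary 1011111)
  Repeated squaring mod 191: 116^1 = 116, 116^2 = 86, 116^4 = 138, 116^8 = 135, 116^16 = 80, 116^32 = 97, 116^64 = 50
  116^95 = 116^64 * 116^16 * 116^8 * 116^4 * 116^2 * 116^1 = 50 * 80 * 135 * 138 * 86 * 116 mod 191
    50 * 80 = 4000 = 180 mod 191
    180 * 135 = 24300 = 43 mod 191
    43 * 138 = 5934 = 13 mod 191
    13 * 86 = 1118 = 163 mod 191
    163 * 116 = 18908 = 190 mod 191
  116^95 = 190 mod 191
Result 190 = p - 1 = -1 mod 191: 116 is a quadratic non-residue mod 191. As a residue in [0, p-1] the value is 190.
116^95 mod 191 = 190

190


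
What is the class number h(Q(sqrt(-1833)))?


K = Q(sqrt(-1833)). d mod 4 = 3, so D = disc(K) = 4d = -7332
h(K) equals the number of primitive reduced positive-definite forms (a, b, c) = a*x^2 + b*x*y + c*y^2 with b^2 - 4ac = D,
where reduced means |b| <= a <= c, with b >= 0 whenever |b| = a or a = c, and primitive means gcd(a, b, c) = 1.
Reduced forces 3a^2 <= |D| = 7332, so 1 <= a <= 49; b must have the parity of D, and c = (b^2 - D)/(4a) must be an integer >= a.
Enumerate a = 1..49, b in [-a, a]:
  a=1: (1, 0, 1833)  [1]
  a=2: (2, 2, 917)  [1]
  a=3: (3, 0, 611)  [1]
  a=4..5: none
  a=6: (6, 6, 307)  [1]
  a=7: (7, -2, 262), (7, 2, 262)  [2]
  a=8..10: none
  a=11: (11, -4, 167), (11, 4, 167)  [2]
  a=12: none
  a=13: (13, 0, 141)  [1]
  a=14: (14, -2, 131), (14, 2, 131)  [2]
  a=15..20: none
  a=21: (21, -12, 89), (21, 12, 89)  [2]
  a=22: (22, -18, 87), (22, 18, 87)  [2]
  a=23..25: none
  a=26: (26, 26, 77)  [1]
  a=27..28: none
  a=29: (29, -18, 66), (29, 18, 66)  [2]
  a=30..32: none
  a=33: (33, -18, 58), (33, 18, 58)  [2]
  a=34..38: none
  a=39: (39, 0, 47)  [1]
  a=40..41: none
  a=42: (42, -30, 49), (42, 30, 49)  [2]
  a=43: (43, 8, 43)  [1]
  a=44..49: none
Total reduced forms: 1 + 1 + 1 + 1 + 2 + 2 + 1 + 2 + 2 + 2 + 1 + 2 + 2 + 1 + 2 + 1 = 24
h = 24

24


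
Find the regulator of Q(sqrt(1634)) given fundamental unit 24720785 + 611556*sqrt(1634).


epsilon = 24720785 + 611556*sqrt(1634)
= 4.9442e+07
R = ln(4.9442e+07)
= 17.7163

17.7163


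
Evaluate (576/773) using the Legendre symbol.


p = 773 is prime, so compute (576/773) with the reciprocity algorithm (Jacobi-symbol steps: pull out 2s via (2/n), flip via reciprocity, reduce):
  pull out 2: (2/773) = -1  (since 773 mod 8 = 5)
  pull out 2: (2/773) = -1  (since 773 mod 8 = 5)
  pull out 2: (2/773) = -1  (since 773 mod 8 = 5)
  pull out 2: (2/773) = -1  (since 773 mod 8 = 5)
  pull out 2: (2/773) = -1  (since 773 mod 8 = 5)
  pull out 2: (2/773) = -1  (since 773 mod 8 = 5)
  reciprocity: (9/773) -> +(773/9)
  reduce: (8/9)
  pull out 2: (2/9) = +1  (since 9 mod 8 = 1)
  pull out 2: (2/9) = +1  (since 9 mod 8 = 1)
  pull out 2: (2/9) = +1  (since 9 mod 8 = 1)
  (1/9) = 1
Product of signs = 1
(576/773) = 1

1


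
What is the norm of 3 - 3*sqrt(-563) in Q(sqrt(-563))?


N(a + b*sqrt(d)) = a^2 - d*b^2
= (3)^2 - (-563)*(-3)^2
= 9 + 5067
= 5076

5076


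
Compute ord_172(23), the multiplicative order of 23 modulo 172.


We want ord_172(23), the smallest k >= 1 with 23^k = 1 mod 172.
n = 172 = 2^2 * 43, phi(172) = 84; the order divides phi(n).
Divisors of 84: 1, 2, 3, 4, 6, 7, 12, 14, 21, 28, 42, 84
Repeated squaring mod 172: 23^1 = 23, 23^2 = 13, 23^4 = 169, 23^8 = 9, 23^16 = 81, 23^32 = 25, 23^64 = 109
Test divisors in increasing order:
  k=1: 23^1 = 23 mod 172
  k=2: 23^2 = 13 mod 172
  k=3: 23^3 = 13 * 23 = 127 mod 172
  k=4: 23^4 = 169 mod 172
  k=6: 23^6 = 169 * 13 = 133 mod 172
  k=7: 23^7 = 169 * 13 * 23 = 135 mod 172
  k=12: 23^12 = 9 * 169 = 145 mod 172
  k=14: 23^14 = 9 * 169 * 13 = 165 mod 172
  k=21: 23^21 = 81 * 169 * 23 = 87 mod 172
  k=28: 23^28 = 81 * 9 * 169 = 49 mod 172
  k=42: 23^42 = 25 * 9 * 13 = 1 mod 172  <- first divisor giving 1
Order = 42

42


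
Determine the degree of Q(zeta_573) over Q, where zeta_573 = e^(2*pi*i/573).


The degree equals Euler's totient phi(573).
573 = 3 * 191
phi(573) = 380

380


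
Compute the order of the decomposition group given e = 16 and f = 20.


|D_P| = e * f
= 16 * 20
= 320

320


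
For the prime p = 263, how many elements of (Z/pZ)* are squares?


For prime p, the number of non-zero quadratic residues is (p-1)/2.
= (263-1)/2
= 131

131


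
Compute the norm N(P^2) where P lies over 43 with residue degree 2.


N(P^a) = p^(a*f)
= 43^(2*2)
= 43^4
= 3418801

3418801


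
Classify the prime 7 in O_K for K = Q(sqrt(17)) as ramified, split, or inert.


K = Q(sqrt(17)). Since d mod 4 = 1, disc(K) = 17.
Check p | disc: 17 mod 7 = 3.
p does not divide disc. Compute Legendre symbol (d/p):
3^((7-1)/2) mod 7 = -1
(d/p) = -1, so p is inert: (p) stays prime with e=1, f=2, g=1.
Therefore p is inert.

inert


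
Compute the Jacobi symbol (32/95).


Compute (32/95) via quadratic reciprocity:
  pull out 2: (2/95) = +1  (since 95 mod 8 = 7)
  pull out 2: (2/95) = +1  (since 95 mod 8 = 7)
  pull out 2: (2/95) = +1  (since 95 mod 8 = 7)
  pull out 2: (2/95) = +1  (since 95 mod 8 = 7)
  pull out 2: (2/95) = +1  (since 95 mod 8 = 7)
  (1/95) = 1
Product of signs = 1

1


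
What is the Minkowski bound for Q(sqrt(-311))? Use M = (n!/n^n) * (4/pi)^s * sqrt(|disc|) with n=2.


d = -311, d mod 4 = 1, so disc(K) = d = -311; |disc(K)| = 311
Imaginary quadratic field, so n = 2, s = r2 = 1, r1 = 0
M = (n!/n^n) * (4/pi)^s * sqrt(|disc(K)|) = (2!/2^2) * (4/pi)^1 * sqrt(311)
= 0.5 * 1.273240 * 17.635192
= 11.2269

11.2269


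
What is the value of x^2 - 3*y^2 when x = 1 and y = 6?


x^2 - d*y^2
= 1^2 - 3*6^2
= 1 - 108
= -107

-107


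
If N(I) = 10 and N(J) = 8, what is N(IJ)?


N(IJ) = N(I) * N(J)
= 10 * 8
= 80

80


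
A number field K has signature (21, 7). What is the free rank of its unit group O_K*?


By Dirichlet's unit theorem:
rank = r1 + r2 - 1
= 21 + 7 - 1
= 27

27


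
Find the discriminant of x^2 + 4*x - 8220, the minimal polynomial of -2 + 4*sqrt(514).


The element -2 + 4*sqrt(514) has minimal polynomial:
x^2 + 4*x - 8220
Discriminant = (4)^2 - 4*(-8220)
= 16 + 32880
= 32896

32896


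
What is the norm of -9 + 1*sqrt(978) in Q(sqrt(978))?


N(a + b*sqrt(d)) = a^2 - d*b^2
= (-9)^2 - (978)*(1)^2
= 81 - 978
= -897

-897


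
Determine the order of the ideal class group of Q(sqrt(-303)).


K = Q(sqrt(-303)). d mod 4 = 1, so D = disc(K) = d = -303
h(K) equals the number of primitive reduced positive-definite forms (a, b, c) = a*x^2 + b*x*y + c*y^2 with b^2 - 4ac = D,
where reduced means |b| <= a <= c, with b >= 0 whenever |b| = a or a = c, and primitive means gcd(a, b, c) = 1.
Reduced forces 3a^2 <= |D| = 303, so 1 <= a <= 10; b must have the parity of D, and c = (b^2 - D)/(4a) must be an integer >= a.
Enumerate a = 1..10, b in [-a, a]:
  a=1: (1, 1, 76)  [1]
  a=2: (2, -1, 38), (2, 1, 38)  [2]
  a=3: (3, 3, 26)  [1]
  a=4: (4, -1, 19), (4, 1, 19)  [2]
  a=5: none
  a=6: (6, -3, 13), (6, 3, 13)  [2]
  a=7: none
  a=8: (8, -7, 11), (8, 7, 11)  [2]
  a=9..10: none
Total reduced forms: 1 + 2 + 1 + 2 + 2 + 2 = 10
h = 10

10


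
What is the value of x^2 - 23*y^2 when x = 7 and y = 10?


x^2 - d*y^2
= 7^2 - 23*10^2
= 49 - 2300
= -2251

-2251


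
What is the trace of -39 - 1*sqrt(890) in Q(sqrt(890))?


Tr(a + b*sqrt(d)) = (a + b*sqrt(d)) + (a - b*sqrt(d)) = 2a
= 2 * (-39)
= -78

-78


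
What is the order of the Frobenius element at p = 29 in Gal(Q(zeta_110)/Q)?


The Frobenius at p in Gal(Q(zeta_n)/Q) = (Z/nZ)* is the class of p, so its order is ord_110(29), the smallest k >= 1 with 29^k = 1 mod 110.
n = 110 = 2 * 5 * 11, phi(110) = 40; the order divides phi(n).
Divisors of 40: 1, 2, 4, 5, 8, 10, 20, 40
Repeated squaring mod 110: 29^1 = 29, 29^2 = 71, 29^4 = 91, 29^8 = 31, 29^16 = 81, 29^32 = 71
Test divisors in increasing order:
  k=1: 29^1 = 29 mod 110
  k=2: 29^2 = 71 mod 110
  k=4: 29^4 = 91 mod 110
  k=5: 29^5 = 91 * 29 = 109 mod 110
  k=8: 29^8 = 31 mod 110
  k=10: 29^10 = 31 * 71 = 1 mod 110  <- first divisor giving 1
Order = 10

10


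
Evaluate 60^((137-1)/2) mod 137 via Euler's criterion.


p = 137 is prime and the exponent is (p-1)/2 = 68, so by Euler's criterion 60^68 = (60/137) = +1 or -1 mod 137.
Compute by square-and-multiply:
  68 = 64 + 4 (binary 1000100)
  Repeated squaring mod 137: 60^1 = 60, 60^2 = 38, 60^4 = 74, 60^8 = 133, 60^16 = 16, 60^32 = 119, 60^64 = 50
  60^68 = 60^64 * 60^4 = 50 * 74 mod 137
    50 * 74 = 3700 = 1 mod 137
  60^68 = 1 mod 137
Result 1: 60 is a quadratic residue mod 137.
60^68 mod 137 = 1

1


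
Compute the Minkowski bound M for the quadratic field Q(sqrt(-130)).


d = -130, d mod 4 = 2, so disc(K) = 4d = -520; |disc(K)| = 520
Imaginary quadratic field, so n = 2, s = r2 = 1, r1 = 0
M = (n!/n^n) * (4/pi)^s * sqrt(|disc(K)|) = (2!/2^2) * (4/pi)^1 * sqrt(520)
= 0.5 * 1.273240 * 22.803509
= 14.5172

14.5172


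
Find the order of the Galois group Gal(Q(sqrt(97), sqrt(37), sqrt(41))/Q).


The 3 square roots of distinct primes are multiplicatively independent over Q,
so [K:Q] = 2^3 and Gal(K/Q) is isomorphic to (Z/2Z)^3.
|Gal| = 2^3 = 8

8


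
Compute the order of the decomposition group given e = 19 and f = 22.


|D_P| = e * f
= 19 * 22
= 418

418


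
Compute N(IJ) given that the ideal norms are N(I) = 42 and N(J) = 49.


N(IJ) = N(I) * N(J)
= 42 * 49
= 2058

2058


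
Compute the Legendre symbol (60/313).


p = 313 is prime, so compute (60/313) with the reciprocity algorithm (Jacobi-symbol steps: pull out 2s via (2/n), flip via reciprocity, reduce):
  pull out 2: (2/313) = +1  (since 313 mod 8 = 1)
  pull out 2: (2/313) = +1  (since 313 mod 8 = 1)
  reciprocity: (15/313) -> +(313/15)
  reduce: (13/15)
  reciprocity: (13/15) -> +(15/13)
  reduce: (2/13)
  pull out 2: (2/13) = -1  (since 13 mod 8 = 5)
  (1/13) = 1
Product of signs = -1
(60/313) = -1

-1


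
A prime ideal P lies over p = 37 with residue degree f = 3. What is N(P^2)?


N(P^a) = p^(a*f)
= 37^(2*3)
= 37^6
= 2565726409

2565726409


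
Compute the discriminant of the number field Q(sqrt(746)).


For K = Q(sqrt(d)) with d squarefree: disc(K) = d if d = 1 mod 4, and disc(K) = 4d if d = 2 or 3 mod 4.
Here d = 746, and d mod 4 = 2.
d = 2 mod 4, not 1 (O_K = Z[sqrt(d)]), so disc(K) = 4d = 4 * (746) = 2984

2984


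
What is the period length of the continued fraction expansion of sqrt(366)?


Run the CF algorithm for sqrt(366).
a_0 = floor(sqrt(366)) = 19; set m_0=0, q_0=1.
Recurrence: m' = q*a - m,  q' = (d - m'^2)/q,  a' = floor((a_0 + m')/q').
  step 1: m=19, q=5, a=7
  step 2: m=16, q=22, a=1
  step 3: m=6, q=15, a=1
  step 4: m=9, q=19, a=1
  step 5: m=10, q=14, a=2
  step 6: m=18, q=3, a=12
  step 7: m=18, q=14, a=2
  step 8: m=10, q=19, a=1
  step 9: m=9, q=15, a=1
  step 10: m=6, q=22, a=1
  step 11: m=16, q=5, a=7
  step 12: m=19, q=1, a=38
a_12 = 2*a_0 = 38, so the period closes here.
sqrt(366) = [19; 7, 1, 1, 1, 2, 12, 2, 1, 1, 1, 7, 38]
Period length = 12

12


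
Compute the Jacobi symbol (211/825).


Compute (211/825) via quadratic reciprocity:
  reciprocity: (211/825) -> +(825/211)
  reduce: (192/211)
  pull out 2: (2/211) = -1  (since 211 mod 8 = 3)
  pull out 2: (2/211) = -1  (since 211 mod 8 = 3)
  pull out 2: (2/211) = -1  (since 211 mod 8 = 3)
  pull out 2: (2/211) = -1  (since 211 mod 8 = 3)
  pull out 2: (2/211) = -1  (since 211 mod 8 = 3)
  pull out 2: (2/211) = -1  (since 211 mod 8 = 3)
  reciprocity: (3/211) -> -(211/3)
  reduce: (1/3)
  (1/3) = 1
Product of signs = -1

-1


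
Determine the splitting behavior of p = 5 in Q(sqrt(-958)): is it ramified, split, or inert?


K = Q(sqrt(-958)). Since d mod 4 = 2, disc(K) = -3832.
Check p | disc: -3832 mod 5 = 3.
p does not divide disc. Compute Legendre symbol (d/p):
2^((5-1)/2) mod 5 = -1
(d/p) = -1, so p is inert: (p) stays prime with e=1, f=2, g=1.
Therefore p is inert.

inert


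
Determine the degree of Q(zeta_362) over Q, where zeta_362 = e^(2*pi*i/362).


The degree equals Euler's totient phi(362).
362 = 2 * 181
phi(362) = 180

180


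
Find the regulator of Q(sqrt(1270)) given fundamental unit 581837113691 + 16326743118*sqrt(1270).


epsilon = 581837113691 + 16326743118*sqrt(1270)
= 1.1637e+12
R = ln(1.1637e+12)
= 27.7826

27.7826


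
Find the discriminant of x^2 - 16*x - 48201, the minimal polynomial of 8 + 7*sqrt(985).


The element 8 + 7*sqrt(985) has minimal polynomial:
x^2 - 16*x - 48201
Discriminant = (-16)^2 - 4*(-48201)
= 256 + 192804
= 193060

193060


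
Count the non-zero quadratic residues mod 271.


For prime p, the number of non-zero quadratic residues is (p-1)/2.
= (271-1)/2
= 135

135


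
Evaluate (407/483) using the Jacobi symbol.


Compute (407/483) via quadratic reciprocity:
  reciprocity: (407/483) -> -(483/407)
  reduce: (76/407)
  pull out 2: (2/407) = +1  (since 407 mod 8 = 7)
  pull out 2: (2/407) = +1  (since 407 mod 8 = 7)
  reciprocity: (19/407) -> -(407/19)
  reduce: (8/19)
  pull out 2: (2/19) = -1  (since 19 mod 8 = 3)
  pull out 2: (2/19) = -1  (since 19 mod 8 = 3)
  pull out 2: (2/19) = -1  (since 19 mod 8 = 3)
  (1/19) = 1
Product of signs = -1

-1


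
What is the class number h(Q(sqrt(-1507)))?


K = Q(sqrt(-1507)). d mod 4 = 1, so D = disc(K) = d = -1507
h(K) equals the number of primitive reduced positive-definite forms (a, b, c) = a*x^2 + b*x*y + c*y^2 with b^2 - 4ac = D,
where reduced means |b| <= a <= c, with b >= 0 whenever |b| = a or a = c, and primitive means gcd(a, b, c) = 1.
Reduced forces 3a^2 <= |D| = 1507, so 1 <= a <= 22; b must have the parity of D, and c = (b^2 - D)/(4a) must be an integer >= a.
Enumerate a = 1..22, b in [-a, a]:
  a=1: (1, 1, 377)  [1]
  a=2..10: none
  a=11: (11, 11, 37)  [1]
  a=12: none
  a=13: (13, -1, 29), (13, 1, 29)  [2]
  a=14..22: none
Total reduced forms: 1 + 1 + 2 = 4
h = 4

4


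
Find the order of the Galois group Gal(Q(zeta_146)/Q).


|Gal(Q(zeta_146)/Q)| = phi(146)
= 72

72


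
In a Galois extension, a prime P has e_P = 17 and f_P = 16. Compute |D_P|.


|D_P| = e * f
= 17 * 16
= 272

272


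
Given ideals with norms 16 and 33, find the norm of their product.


N(IJ) = N(I) * N(J)
= 16 * 33
= 528

528


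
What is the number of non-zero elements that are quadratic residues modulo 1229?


For prime p, the number of non-zero quadratic residues is (p-1)/2.
= (1229-1)/2
= 614

614


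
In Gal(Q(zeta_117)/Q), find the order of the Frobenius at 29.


The Frobenius at p in Gal(Q(zeta_n)/Q) = (Z/nZ)* is the class of p, so its order is ord_117(29), the smallest k >= 1 with 29^k = 1 mod 117.
n = 117 = 3^2 * 13, phi(117) = 72; the order divides phi(n).
Divisors of 72: 1, 2, 3, 4, 6, 8, 9, 12, 18, 24, 36, 72
Repeated squaring mod 117: 29^1 = 29, 29^2 = 22, 29^4 = 16, 29^8 = 22, 29^16 = 16, 29^32 = 22, 29^64 = 16
Test divisors in increasing order:
  k=1: 29^1 = 29 mod 117
  k=2: 29^2 = 22 mod 117
  k=3: 29^3 = 22 * 29 = 53 mod 117
  k=4: 29^4 = 16 mod 117
  k=6: 29^6 = 16 * 22 = 1 mod 117  <- first divisor giving 1
Order = 6

6


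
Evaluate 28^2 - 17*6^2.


x^2 - d*y^2
= 28^2 - 17*6^2
= 784 - 612
= 172

172


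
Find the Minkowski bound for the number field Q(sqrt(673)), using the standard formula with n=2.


d = 673, d mod 4 = 1, so disc(K) = d = 673; |disc(K)| = 673
Real quadratic field, so n = 2, s = r2 = 0, r1 = 2
M = (n!/n^n) * (4/pi)^s * sqrt(|disc(K)|) = (2!/2^2) * (4/pi)^0 * sqrt(673)
= 0.5 * 1.000000 * 25.942244
= 12.9711

12.9711


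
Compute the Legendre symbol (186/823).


p = 823 is prime, so compute (186/823) with the reciprocity algorithm (Jacobi-symbol steps: pull out 2s via (2/n), flip via reciprocity, reduce):
  pull out 2: (2/823) = +1  (since 823 mod 8 = 7)
  reciprocity: (93/823) -> +(823/93)
  reduce: (79/93)
  reciprocity: (79/93) -> +(93/79)
  reduce: (14/79)
  pull out 2: (2/79) = +1  (since 79 mod 8 = 7)
  reciprocity: (7/79) -> -(79/7)
  reduce: (2/7)
  pull out 2: (2/7) = +1  (since 7 mod 8 = 7)
  (1/7) = 1
Product of signs = -1
(186/823) = -1

-1


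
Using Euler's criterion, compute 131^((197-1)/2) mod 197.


p = 197 is prime and the exponent is (p-1)/2 = 98, so by Euler's criterion 131^98 = (131/197) = +1 or -1 mod 197.
Compute by square-and-multiply:
  98 = 64 + 32 + 2 (binary 1100010)
  Repeated squaring mod 197: 131^1 = 131, 131^2 = 22, 131^4 = 90, 131^8 = 23, 131^16 = 135, 131^32 = 101, 131^64 = 154
  131^98 = 131^64 * 131^32 * 131^2 = 154 * 101 * 22 mod 197
    154 * 101 = 15554 = 188 mod 197
    188 * 22 = 4136 = 196 mod 197
  131^98 = 196 mod 197
Result 196 = p - 1 = -1 mod 197: 131 is a quadratic non-residue mod 197. As a residue in [0, p-1] the value is 196.
131^98 mod 197 = 196

196


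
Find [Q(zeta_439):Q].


The degree equals Euler's totient phi(439).
439 = 439
phi(439) = 438

438


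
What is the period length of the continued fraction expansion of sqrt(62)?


Run the CF algorithm for sqrt(62).
a_0 = floor(sqrt(62)) = 7; set m_0=0, q_0=1.
Recurrence: m' = q*a - m,  q' = (d - m'^2)/q,  a' = floor((a_0 + m')/q').
  step 1: m=7, q=13, a=1
  step 2: m=6, q=2, a=6
  step 3: m=6, q=13, a=1
  step 4: m=7, q=1, a=14
a_4 = 2*a_0 = 14, so the period closes here.
sqrt(62) = [7; 1, 6, 1, 14]
Period length = 4

4


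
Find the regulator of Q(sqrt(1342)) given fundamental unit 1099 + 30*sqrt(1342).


epsilon = 1099 + 30*sqrt(1342)
= 2197.9995
R = ln(2197.9995)
= 7.6953

7.6953


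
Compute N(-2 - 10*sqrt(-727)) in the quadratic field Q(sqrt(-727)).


N(a + b*sqrt(d)) = a^2 - d*b^2
= (-2)^2 - (-727)*(-10)^2
= 4 + 72700
= 72704

72704


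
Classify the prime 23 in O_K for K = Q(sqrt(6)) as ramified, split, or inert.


K = Q(sqrt(6)). Since d mod 4 = 2, disc(K) = 24.
Check p | disc: 24 mod 23 = 1.
p does not divide disc. Compute Legendre symbol (d/p):
6^((23-1)/2) mod 23 = 1
(d/p) = 1, so p splits: (p) = P*P' with e=1, f=1, g=2.
Therefore p is split.

split


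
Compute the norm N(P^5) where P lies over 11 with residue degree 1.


N(P^a) = p^(a*f)
= 11^(5*1)
= 11^5
= 161051

161051


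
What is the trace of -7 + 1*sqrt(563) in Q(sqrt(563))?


Tr(a + b*sqrt(d)) = (a + b*sqrt(d)) + (a - b*sqrt(d)) = 2a
= 2 * (-7)
= -14

-14


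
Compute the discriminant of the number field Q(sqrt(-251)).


For K = Q(sqrt(d)) with d squarefree: disc(K) = d if d = 1 mod 4, and disc(K) = 4d if d = 2 or 3 mod 4.
Here d = -251, and d mod 4 = 1.
d = 1 mod 4 (O_K = Z[(1+sqrt(d))/2]), so disc(K) = d = -251

-251


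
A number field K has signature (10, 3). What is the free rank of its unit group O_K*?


By Dirichlet's unit theorem:
rank = r1 + r2 - 1
= 10 + 3 - 1
= 12

12


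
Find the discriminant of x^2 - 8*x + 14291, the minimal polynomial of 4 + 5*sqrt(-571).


The element 4 + 5*sqrt(-571) has minimal polynomial:
x^2 - 8*x + 14291
Discriminant = (-8)^2 - 4*(14291)
= 64 - 57164
= -57100

-57100


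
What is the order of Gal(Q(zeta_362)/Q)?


|Gal(Q(zeta_362)/Q)| = phi(362)
= 180

180


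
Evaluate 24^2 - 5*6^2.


x^2 - d*y^2
= 24^2 - 5*6^2
= 576 - 180
= 396

396


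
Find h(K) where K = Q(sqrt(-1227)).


K = Q(sqrt(-1227)). d mod 4 = 1, so D = disc(K) = d = -1227
h(K) equals the number of primitive reduced positive-definite forms (a, b, c) = a*x^2 + b*x*y + c*y^2 with b^2 - 4ac = D,
where reduced means |b| <= a <= c, with b >= 0 whenever |b| = a or a = c, and primitive means gcd(a, b, c) = 1.
Reduced forces 3a^2 <= |D| = 1227, so 1 <= a <= 20; b must have the parity of D, and c = (b^2 - D)/(4a) must be an integer >= a.
Enumerate a = 1..20, b in [-a, a]:
  a=1: (1, 1, 307)  [1]
  a=2: none
  a=3: (3, 3, 103)  [1]
  a=4..10: none
  a=11: (11, -7, 29), (11, 7, 29)  [2]
  a=12..20: none
Total reduced forms: 1 + 1 + 2 = 4
h = 4

4


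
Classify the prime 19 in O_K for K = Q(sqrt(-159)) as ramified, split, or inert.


K = Q(sqrt(-159)). Since d mod 4 = 1, disc(K) = -159.
Check p | disc: -159 mod 19 = 12.
p does not divide disc. Compute Legendre symbol (d/p):
12^((19-1)/2) mod 19 = -1
(d/p) = -1, so p is inert: (p) stays prime with e=1, f=2, g=1.
Therefore p is inert.

inert


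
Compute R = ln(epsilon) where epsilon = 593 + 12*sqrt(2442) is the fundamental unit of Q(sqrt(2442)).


epsilon = 593 + 12*sqrt(2442)
= 1185.9992
R = ln(1185.9992)
= 7.0783

7.0783


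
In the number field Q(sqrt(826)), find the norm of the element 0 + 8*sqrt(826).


N(a + b*sqrt(d)) = a^2 - d*b^2
= (0)^2 - (826)*(8)^2
= 0 - 52864
= -52864

-52864


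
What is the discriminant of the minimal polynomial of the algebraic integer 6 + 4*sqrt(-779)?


The element 6 + 4*sqrt(-779) has minimal polynomial:
x^2 - 12*x + 12500
Discriminant = (-12)^2 - 4*(12500)
= 144 - 50000
= -49856

-49856


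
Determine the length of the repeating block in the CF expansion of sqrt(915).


Run the CF algorithm for sqrt(915).
a_0 = floor(sqrt(915)) = 30; set m_0=0, q_0=1.
Recurrence: m' = q*a - m,  q' = (d - m'^2)/q,  a' = floor((a_0 + m')/q').
  step 1: m=30, q=15, a=4
  step 2: m=30, q=1, a=60
a_2 = 2*a_0 = 60, so the period closes here.
sqrt(915) = [30; 4, 60]
Period length = 2

2


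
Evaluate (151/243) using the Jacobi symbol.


Compute (151/243) via quadratic reciprocity:
  reciprocity: (151/243) -> -(243/151)
  reduce: (92/151)
  pull out 2: (2/151) = +1  (since 151 mod 8 = 7)
  pull out 2: (2/151) = +1  (since 151 mod 8 = 7)
  reciprocity: (23/151) -> -(151/23)
  reduce: (13/23)
  reciprocity: (13/23) -> +(23/13)
  reduce: (10/13)
  pull out 2: (2/13) = -1  (since 13 mod 8 = 5)
  reciprocity: (5/13) -> +(13/5)
  reduce: (3/5)
  reciprocity: (3/5) -> +(5/3)
  reduce: (2/3)
  pull out 2: (2/3) = -1  (since 3 mod 8 = 3)
  (1/3) = 1
Product of signs = 1

1


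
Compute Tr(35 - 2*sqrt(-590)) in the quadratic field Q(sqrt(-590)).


Tr(a + b*sqrt(d)) = (a + b*sqrt(d)) + (a - b*sqrt(d)) = 2a
= 2 * (35)
= 70

70


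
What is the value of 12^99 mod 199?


p = 199 is prime and the exponent is (p-1)/2 = 99, so by Euler's criterion 12^99 = (12/199) = +1 or -1 mod 199.
Compute by square-and-multiply:
  99 = 64 + 32 + 2 + 1 (binary 1100011)
  Repeated squaring mod 199: 12^1 = 12, 12^2 = 144, 12^4 = 40, 12^8 = 8, 12^16 = 64, 12^32 = 116, 12^64 = 123
  12^99 = 12^64 * 12^32 * 12^2 * 12^1 = 123 * 116 * 144 * 12 mod 199
    123 * 116 = 14268 = 139 mod 199
    139 * 144 = 20016 = 116 mod 199
    116 * 12 = 1392 = 198 mod 199
  12^99 = 198 mod 199
Result 198 = p - 1 = -1 mod 199: 12 is a quadratic non-residue mod 199. As a residue in [0, p-1] the value is 198.
12^99 mod 199 = 198

198


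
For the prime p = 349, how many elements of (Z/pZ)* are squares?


For prime p, the number of non-zero quadratic residues is (p-1)/2.
= (349-1)/2
= 174

174


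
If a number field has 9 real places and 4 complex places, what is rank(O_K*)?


By Dirichlet's unit theorem:
rank = r1 + r2 - 1
= 9 + 4 - 1
= 12

12


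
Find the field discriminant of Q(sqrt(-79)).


For K = Q(sqrt(d)) with d squarefree: disc(K) = d if d = 1 mod 4, and disc(K) = 4d if d = 2 or 3 mod 4.
Here d = -79, and d mod 4 = 1.
d = 1 mod 4 (O_K = Z[(1+sqrt(d))/2]), so disc(K) = d = -79

-79


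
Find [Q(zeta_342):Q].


The degree equals Euler's totient phi(342).
342 = 2 * 3^2 * 19
phi(342) = 108

108


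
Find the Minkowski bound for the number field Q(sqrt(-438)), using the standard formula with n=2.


d = -438, d mod 4 = 2, so disc(K) = 4d = -1752; |disc(K)| = 1752
Imaginary quadratic field, so n = 2, s = r2 = 1, r1 = 0
M = (n!/n^n) * (4/pi)^s * sqrt(|disc(K)|) = (2!/2^2) * (4/pi)^1 * sqrt(1752)
= 0.5 * 1.273240 * 41.856899
= 26.6469

26.6469


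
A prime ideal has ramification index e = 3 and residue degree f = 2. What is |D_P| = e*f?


|D_P| = e * f
= 3 * 2
= 6

6


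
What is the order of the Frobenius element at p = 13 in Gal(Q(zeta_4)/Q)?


The Frobenius at p in Gal(Q(zeta_n)/Q) = (Z/nZ)* is the class of p, so its order is ord_4(13), the smallest k >= 1 with 13^k = 1 mod 4.
n = 4 = 2^2, phi(4) = 2; the order divides phi(n).
Divisors of 2: 1, 2
Repeated squaring mod 4: 13^1 = 1, 13^2 = 1
Test divisors in increasing order:
  k=1: 13^1 = 1 mod 4  <- first divisor giving 1
Order = 1

1


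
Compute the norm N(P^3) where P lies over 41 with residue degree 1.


N(P^a) = p^(a*f)
= 41^(3*1)
= 41^3
= 68921

68921


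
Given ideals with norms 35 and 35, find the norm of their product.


N(IJ) = N(I) * N(J)
= 35 * 35
= 1225

1225


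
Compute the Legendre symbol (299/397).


p = 397 is prime, so compute (299/397) with the reciprocity algorithm (Jacobi-symbol steps: pull out 2s via (2/n), flip via reciprocity, reduce):
  reciprocity: (299/397) -> +(397/299)
  reduce: (98/299)
  pull out 2: (2/299) = -1  (since 299 mod 8 = 3)
  reciprocity: (49/299) -> +(299/49)
  reduce: (5/49)
  reciprocity: (5/49) -> +(49/5)
  reduce: (4/5)
  pull out 2: (2/5) = -1  (since 5 mod 8 = 5)
  pull out 2: (2/5) = -1  (since 5 mod 8 = 5)
  (1/5) = 1
Product of signs = -1
(299/397) = -1

-1


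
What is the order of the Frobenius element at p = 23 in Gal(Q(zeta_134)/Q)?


The Frobenius at p in Gal(Q(zeta_n)/Q) = (Z/nZ)* is the class of p, so its order is ord_134(23), the smallest k >= 1 with 23^k = 1 mod 134.
n = 134 = 2 * 67, phi(134) = 66; the order divides phi(n).
Divisors of 66: 1, 2, 3, 6, 11, 22, 33, 66
Repeated squaring mod 134: 23^1 = 23, 23^2 = 127, 23^4 = 49, 23^8 = 123, 23^16 = 121, 23^32 = 35, 23^64 = 19
Test divisors in increasing order:
  k=1: 23^1 = 23 mod 134
  k=2: 23^2 = 127 mod 134
  k=3: 23^3 = 127 * 23 = 107 mod 134
  k=6: 23^6 = 49 * 127 = 59 mod 134
  k=11: 23^11 = 123 * 127 * 23 = 29 mod 134
  k=22: 23^22 = 121 * 49 * 127 = 37 mod 134
  k=33: 23^33 = 35 * 23 = 1 mod 134  <- first divisor giving 1
Order = 33

33


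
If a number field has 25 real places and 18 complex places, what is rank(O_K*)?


By Dirichlet's unit theorem:
rank = r1 + r2 - 1
= 25 + 18 - 1
= 42

42


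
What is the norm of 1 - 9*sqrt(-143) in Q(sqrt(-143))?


N(a + b*sqrt(d)) = a^2 - d*b^2
= (1)^2 - (-143)*(-9)^2
= 1 + 11583
= 11584

11584


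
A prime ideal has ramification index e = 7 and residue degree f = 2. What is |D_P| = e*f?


|D_P| = e * f
= 7 * 2
= 14

14


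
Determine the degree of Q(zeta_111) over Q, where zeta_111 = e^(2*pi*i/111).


The degree equals Euler's totient phi(111).
111 = 3 * 37
phi(111) = 72

72


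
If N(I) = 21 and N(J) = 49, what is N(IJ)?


N(IJ) = N(I) * N(J)
= 21 * 49
= 1029

1029


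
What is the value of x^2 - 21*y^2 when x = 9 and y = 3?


x^2 - d*y^2
= 9^2 - 21*3^2
= 81 - 189
= -108

-108


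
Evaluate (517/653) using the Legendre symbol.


p = 653 is prime, so compute (517/653) with the reciprocity algorithm (Jacobi-symbol steps: pull out 2s via (2/n), flip via reciprocity, reduce):
  reciprocity: (517/653) -> +(653/517)
  reduce: (136/517)
  pull out 2: (2/517) = -1  (since 517 mod 8 = 5)
  pull out 2: (2/517) = -1  (since 517 mod 8 = 5)
  pull out 2: (2/517) = -1  (since 517 mod 8 = 5)
  reciprocity: (17/517) -> +(517/17)
  reduce: (7/17)
  reciprocity: (7/17) -> +(17/7)
  reduce: (3/7)
  reciprocity: (3/7) -> -(7/3)
  reduce: (1/3)
  (1/3) = 1
Product of signs = 1
(517/653) = 1

1


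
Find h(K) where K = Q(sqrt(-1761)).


K = Q(sqrt(-1761)). d mod 4 = 3, so D = disc(K) = 4d = -7044
h(K) equals the number of primitive reduced positive-definite forms (a, b, c) = a*x^2 + b*x*y + c*y^2 with b^2 - 4ac = D,
where reduced means |b| <= a <= c, with b >= 0 whenever |b| = a or a = c, and primitive means gcd(a, b, c) = 1.
Reduced forces 3a^2 <= |D| = 7044, so 1 <= a <= 48; b must have the parity of D, and c = (b^2 - D)/(4a) must be an integer >= a.
Enumerate a = 1..48, b in [-a, a]:
  a=1: (1, 0, 1761)  [1]
  a=2: (2, 2, 881)  [1]
  a=3: (3, 0, 587)  [1]
  a=4: none
  a=5: (5, -4, 353), (5, 4, 353)  [2]
  a=6: (6, 6, 295)  [1]
  a=7..9: none
  a=10: (10, -6, 177), (10, 6, 177)  [2]
  a=11..14: none
  a=15: (15, -6, 118), (15, 6, 118)  [2]
  a=16..18: none
  a=19: (19, -10, 94), (19, 10, 94)  [2]
  a=20..24: none
  a=25: (25, -16, 73), (25, 16, 73)  [2]
  a=26..29: none
  a=30: (30, -6, 59), (30, 6, 59)  [2]
  a=31..37: none
  a=38: (38, -10, 47), (38, 10, 47)  [2]
  a=39..40: none
  a=41: (41, -34, 50), (41, 34, 50)  [2]
  a=42..48: none
Total reduced forms: 1 + 1 + 1 + 2 + 1 + 2 + 2 + 2 + 2 + 2 + 2 + 2 = 20
h = 20

20


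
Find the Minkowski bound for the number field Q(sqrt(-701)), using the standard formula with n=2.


d = -701, d mod 4 = 3, so disc(K) = 4d = -2804; |disc(K)| = 2804
Imaginary quadratic field, so n = 2, s = r2 = 1, r1 = 0
M = (n!/n^n) * (4/pi)^s * sqrt(|disc(K)|) = (2!/2^2) * (4/pi)^1 * sqrt(2804)
= 0.5 * 1.273240 * 52.952809
= 33.7108

33.7108


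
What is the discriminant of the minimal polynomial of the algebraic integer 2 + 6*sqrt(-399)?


The element 2 + 6*sqrt(-399) has minimal polynomial:
x^2 - 4*x + 14368
Discriminant = (-4)^2 - 4*(14368)
= 16 - 57472
= -57456

-57456


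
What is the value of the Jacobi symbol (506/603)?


Compute (506/603) via quadratic reciprocity:
  pull out 2: (2/603) = -1  (since 603 mod 8 = 3)
  reciprocity: (253/603) -> +(603/253)
  reduce: (97/253)
  reciprocity: (97/253) -> +(253/97)
  reduce: (59/97)
  reciprocity: (59/97) -> +(97/59)
  reduce: (38/59)
  pull out 2: (2/59) = -1  (since 59 mod 8 = 3)
  reciprocity: (19/59) -> -(59/19)
  reduce: (2/19)
  pull out 2: (2/19) = -1  (since 19 mod 8 = 3)
  (1/19) = 1
Product of signs = 1

1


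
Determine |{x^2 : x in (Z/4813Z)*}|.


For prime p, the number of non-zero quadratic residues is (p-1)/2.
= (4813-1)/2
= 2406

2406


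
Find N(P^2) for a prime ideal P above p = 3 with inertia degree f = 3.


N(P^a) = p^(a*f)
= 3^(2*3)
= 3^6
= 729

729


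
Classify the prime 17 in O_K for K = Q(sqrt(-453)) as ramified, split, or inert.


K = Q(sqrt(-453)). Since d mod 4 = 3, disc(K) = -1812.
Check p | disc: -1812 mod 17 = 7.
p does not divide disc. Compute Legendre symbol (d/p):
6^((17-1)/2) mod 17 = -1
(d/p) = -1, so p is inert: (p) stays prime with e=1, f=2, g=1.
Therefore p is inert.

inert


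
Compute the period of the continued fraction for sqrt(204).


Run the CF algorithm for sqrt(204).
a_0 = floor(sqrt(204)) = 14; set m_0=0, q_0=1.
Recurrence: m' = q*a - m,  q' = (d - m'^2)/q,  a' = floor((a_0 + m')/q').
  step 1: m=14, q=8, a=3
  step 2: m=10, q=13, a=1
  step 3: m=3, q=15, a=1
  step 4: m=12, q=4, a=6
  step 5: m=12, q=15, a=1
  step 6: m=3, q=13, a=1
  step 7: m=10, q=8, a=3
  step 8: m=14, q=1, a=28
a_8 = 2*a_0 = 28, so the period closes here.
sqrt(204) = [14; 3, 1, 1, 6, 1, 1, 3, 28]
Period length = 8

8


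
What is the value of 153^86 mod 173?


p = 173 is prime and the exponent is (p-1)/2 = 86, so by Euler's criterion 153^86 = (153/173) = +1 or -1 mod 173.
Compute by square-and-multiply:
  86 = 64 + 16 + 4 + 2 (binary 1010110)
  Repeated squaring mod 173: 153^1 = 153, 153^2 = 54, 153^4 = 148, 153^8 = 106, 153^16 = 164, 153^32 = 81, 153^64 = 160
  153^86 = 153^64 * 153^16 * 153^4 * 153^2 = 160 * 164 * 148 * 54 mod 173
    160 * 164 = 26240 = 117 mod 173
    117 * 148 = 17316 = 16 mod 173
    16 * 54 = 864 = 172 mod 173
  153^86 = 172 mod 173
Result 172 = p - 1 = -1 mod 173: 153 is a quadratic non-residue mod 173. As a residue in [0, p-1] the value is 172.
153^86 mod 173 = 172

172


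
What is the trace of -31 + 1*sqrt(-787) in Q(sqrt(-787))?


Tr(a + b*sqrt(d)) = (a + b*sqrt(d)) + (a - b*sqrt(d)) = 2a
= 2 * (-31)
= -62

-62


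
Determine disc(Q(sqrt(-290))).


For K = Q(sqrt(d)) with d squarefree: disc(K) = d if d = 1 mod 4, and disc(K) = 4d if d = 2 or 3 mod 4.
Here d = -290, and d mod 4 = 2.
d = 2 mod 4, not 1 (O_K = Z[sqrt(d)]), so disc(K) = 4d = 4 * (-290) = -1160

-1160


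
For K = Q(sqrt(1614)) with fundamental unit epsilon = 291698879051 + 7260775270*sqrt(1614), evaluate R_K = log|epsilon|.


epsilon = 291698879051 + 7260775270*sqrt(1614)
= 5.8340e+11
R = ln(5.8340e+11)
= 27.0921

27.0921


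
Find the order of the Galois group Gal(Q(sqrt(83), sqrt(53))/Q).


The 2 square roots of distinct primes are multiplicatively independent over Q,
so [K:Q] = 2^2 and Gal(K/Q) is isomorphic to (Z/2Z)^2.
|Gal| = 2^2 = 4

4


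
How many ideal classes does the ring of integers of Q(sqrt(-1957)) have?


K = Q(sqrt(-1957)). d mod 4 = 3, so D = disc(K) = 4d = -7828
h(K) equals the number of primitive reduced positive-definite forms (a, b, c) = a*x^2 + b*x*y + c*y^2 with b^2 - 4ac = D,
where reduced means |b| <= a <= c, with b >= 0 whenever |b| = a or a = c, and primitive means gcd(a, b, c) = 1.
Reduced forces 3a^2 <= |D| = 7828, so 1 <= a <= 51; b must have the parity of D, and c = (b^2 - D)/(4a) must be an integer >= a.
Enumerate a = 1..51, b in [-a, a]:
  a=1: (1, 0, 1957)  [1]
  a=2: (2, 2, 979)  [1]
  a=3..10: none
  a=11: (11, -2, 178), (11, 2, 178)  [2]
  a=12..16: none
  a=17: (17, -14, 118), (17, 14, 118)  [2]
  a=18: none
  a=19: (19, 0, 103)  [1]
  a=20..21: none
  a=22: (22, -2, 89), (22, 2, 89)  [2]
  a=23..33: none
  a=34: (34, -14, 59), (34, 14, 59)  [2]
  a=35..36: none
  a=37: (37, -4, 53), (37, 4, 53)  [2]
  a=38: (38, 38, 61)  [1]
  a=39..42: none
  a=43: (43, -16, 47), (43, 16, 47)  [2]
  a=44..51: none
Total reduced forms: 1 + 1 + 2 + 2 + 1 + 2 + 2 + 2 + 1 + 2 = 16
h = 16

16
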